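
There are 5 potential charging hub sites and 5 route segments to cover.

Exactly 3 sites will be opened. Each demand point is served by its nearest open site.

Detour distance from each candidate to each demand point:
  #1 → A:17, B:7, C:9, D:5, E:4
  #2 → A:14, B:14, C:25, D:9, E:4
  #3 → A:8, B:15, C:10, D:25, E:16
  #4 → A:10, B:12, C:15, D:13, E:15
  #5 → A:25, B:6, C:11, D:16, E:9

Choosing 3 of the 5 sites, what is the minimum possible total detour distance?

32

Open {#1, #3, #5}.
  A→#3 8, B→#5 6, C→#1 9, D→#1 5, E→#1 4  ⇒ total 32.
Compare {#1, #2, #3}: total 33.
Compare {#1, #3, #4}: total 33.
No size-3 selection does better; minimum is 32.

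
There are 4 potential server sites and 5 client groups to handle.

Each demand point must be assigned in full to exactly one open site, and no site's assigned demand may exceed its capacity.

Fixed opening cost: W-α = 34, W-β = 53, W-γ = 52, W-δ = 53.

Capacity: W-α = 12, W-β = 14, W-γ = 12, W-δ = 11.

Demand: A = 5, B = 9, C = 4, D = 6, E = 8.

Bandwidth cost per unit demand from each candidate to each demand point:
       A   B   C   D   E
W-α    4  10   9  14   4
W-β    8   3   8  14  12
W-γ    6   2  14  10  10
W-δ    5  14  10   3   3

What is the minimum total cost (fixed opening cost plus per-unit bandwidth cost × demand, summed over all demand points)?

Open {W-α, W-γ, W-δ}; cheapest assignment that respects the capacities:
  W-α (cap 12, load 12): C, E — cost 4×9 + 8×4 = 68
  W-γ (cap 12, load 9): B — cost 9×2 = 18
  W-δ (cap 11, load 11): A, D — cost 5×5 + 6×3 = 43
  Shipping 129, fixed 139 → total 268.
  Any other capacity-feasible assignment to {W-α, W-γ, W-δ} ships for at least 129.
Compare {W-α, W-β, W-δ}: its best feasible assignment gives total 274.
Compare {W-α, W-β, W-γ, W-δ}: its best feasible assignment gives total 317.
Every other set of open sites that can feasibly serve all demand totals ≥ 274 even under its best assignment. Minimum: 268.

268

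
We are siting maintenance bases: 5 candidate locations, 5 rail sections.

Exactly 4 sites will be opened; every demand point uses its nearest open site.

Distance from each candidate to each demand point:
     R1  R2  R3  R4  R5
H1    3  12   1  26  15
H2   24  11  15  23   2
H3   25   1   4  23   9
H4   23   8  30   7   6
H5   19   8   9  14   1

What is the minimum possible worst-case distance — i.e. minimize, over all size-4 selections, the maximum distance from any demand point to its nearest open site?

7

Open {H1, H2, H3, H4}.
  Farthest demand point is R4 at distance 7 (to H4); all others are ≤ 7.
With {H1, H3, H4, H5} the worst case is 7.
With {H1, H2, H4, H5} the worst case is 8.
No size-4 selection achieves below 7.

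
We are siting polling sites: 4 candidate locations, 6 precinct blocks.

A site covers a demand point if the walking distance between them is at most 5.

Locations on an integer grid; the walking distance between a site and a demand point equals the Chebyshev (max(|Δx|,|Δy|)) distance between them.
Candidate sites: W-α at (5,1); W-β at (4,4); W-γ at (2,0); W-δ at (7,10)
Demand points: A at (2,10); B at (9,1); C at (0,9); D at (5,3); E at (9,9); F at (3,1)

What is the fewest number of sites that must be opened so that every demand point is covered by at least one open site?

2

Coverage sets (demand points within 5 of each site):
  W-α: {B, D, F}
  W-β: {B, C, D, E, F}
  W-γ: {D, F}
  W-δ: {A, E}
No single site covers all 6 demand points.
But {W-β, W-δ} covers everything, so the minimum is 2.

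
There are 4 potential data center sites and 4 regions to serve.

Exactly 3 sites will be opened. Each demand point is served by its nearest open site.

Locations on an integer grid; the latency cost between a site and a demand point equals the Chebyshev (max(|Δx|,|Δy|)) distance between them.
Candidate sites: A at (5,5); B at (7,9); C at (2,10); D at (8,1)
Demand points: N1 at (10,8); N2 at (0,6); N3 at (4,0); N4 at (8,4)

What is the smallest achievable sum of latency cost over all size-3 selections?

Open {B, C, D}.
  N1→B 3, N2→C 4, N3→D 4, N4→D 3  ⇒ total 14.
Compare {A, B, C}: total 15.
Compare {A, B, D}: total 15.
No size-3 selection does better; minimum is 14.

14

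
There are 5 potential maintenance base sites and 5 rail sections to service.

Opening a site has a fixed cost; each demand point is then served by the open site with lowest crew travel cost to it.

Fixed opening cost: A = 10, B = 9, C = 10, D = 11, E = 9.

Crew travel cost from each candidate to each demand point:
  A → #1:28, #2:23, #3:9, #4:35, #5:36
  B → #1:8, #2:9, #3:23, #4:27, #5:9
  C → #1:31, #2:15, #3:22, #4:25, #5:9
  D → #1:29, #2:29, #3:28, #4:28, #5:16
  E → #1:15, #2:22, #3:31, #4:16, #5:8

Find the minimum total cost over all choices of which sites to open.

78

Open {A, B, E}: assign each demand point to its cheapest open site.
  #1→B 8, #2→B 9, #3→A 9, #4→E 16, #5→E 8
  crew travel cost 50, fixed 28 → total 78.
Compare {A, B}: crew travel cost 62 + fixed 19 = 81.
Compare {B, E}: crew travel cost 64 + fixed 18 = 82.
Compare {B}: crew travel cost 76 + fixed 9 = 85.
All other subsets cost ≥ 81. Minimum total cost: 78.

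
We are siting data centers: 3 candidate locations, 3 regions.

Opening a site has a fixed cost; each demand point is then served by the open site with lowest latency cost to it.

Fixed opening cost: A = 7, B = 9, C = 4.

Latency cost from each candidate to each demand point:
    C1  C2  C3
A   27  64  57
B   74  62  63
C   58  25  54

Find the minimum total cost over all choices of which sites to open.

Open {A, C}: assign each demand point to its cheapest open site.
  C1→A 27, C2→C 25, C3→C 54
  latency cost 106, fixed 11 → total 117.
Compare {A, B, C}: latency cost 106 + fixed 20 = 126.
Compare {C}: latency cost 137 + fixed 4 = 141.
Compare {B, C}: latency cost 137 + fixed 13 = 150.
All other subsets cost ≥ 126. Minimum total cost: 117.

117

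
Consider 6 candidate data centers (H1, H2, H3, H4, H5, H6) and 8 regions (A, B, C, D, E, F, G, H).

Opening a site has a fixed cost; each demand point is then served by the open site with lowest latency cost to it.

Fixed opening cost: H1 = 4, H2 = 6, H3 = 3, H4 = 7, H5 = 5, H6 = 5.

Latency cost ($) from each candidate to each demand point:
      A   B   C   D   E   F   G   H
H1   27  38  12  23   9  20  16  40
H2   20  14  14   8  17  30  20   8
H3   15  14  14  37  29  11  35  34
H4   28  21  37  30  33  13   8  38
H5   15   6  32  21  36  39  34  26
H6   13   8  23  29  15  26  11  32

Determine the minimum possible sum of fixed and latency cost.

98

Open {H1, H2, H3, H6}: assign each demand point to its cheapest open site.
  A→H6 13, B→H6 8, C→H1 12, D→H2 8, E→H1 9, F→H3 11, G→H6 11, H→H2 8
  latency cost 80, fixed 18 → total 98.
Compare {H1, H2, H4, H5}: latency cost 79 + fixed 22 = 101.
Compare {H1, H2, H4, H6}: latency cost 79 + fixed 22 = 101.
Compare {H1, H2, H3, H5, H6}: latency cost 78 + fixed 23 = 101.
All other subsets cost ≥ 101. Minimum total cost: 98.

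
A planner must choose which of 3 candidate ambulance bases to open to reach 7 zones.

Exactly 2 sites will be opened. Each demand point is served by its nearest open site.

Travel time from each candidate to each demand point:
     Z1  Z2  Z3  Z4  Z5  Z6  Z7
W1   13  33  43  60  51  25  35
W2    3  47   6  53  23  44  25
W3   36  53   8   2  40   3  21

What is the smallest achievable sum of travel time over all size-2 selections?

105

Open {W2, W3}.
  Z1→W2 3, Z2→W2 47, Z3→W2 6, Z4→W3 2, Z5→W2 23, Z6→W3 3, Z7→W3 21  ⇒ total 105.
Compare {W1, W3}: total 120.
Compare {W1, W2}: total 168.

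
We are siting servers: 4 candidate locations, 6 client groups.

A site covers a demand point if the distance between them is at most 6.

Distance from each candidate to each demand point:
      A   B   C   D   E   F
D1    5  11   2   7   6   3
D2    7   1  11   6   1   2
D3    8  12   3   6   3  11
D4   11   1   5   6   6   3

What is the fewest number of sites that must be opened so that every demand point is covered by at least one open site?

2

Coverage sets (demand points within 6 of each site):
  D1: {A, C, E, F}
  D2: {B, D, E, F}
  D3: {C, D, E}
  D4: {B, C, D, E, F}
No single site covers all 6 demand points.
But {D1, D2} covers everything, so the minimum is 2.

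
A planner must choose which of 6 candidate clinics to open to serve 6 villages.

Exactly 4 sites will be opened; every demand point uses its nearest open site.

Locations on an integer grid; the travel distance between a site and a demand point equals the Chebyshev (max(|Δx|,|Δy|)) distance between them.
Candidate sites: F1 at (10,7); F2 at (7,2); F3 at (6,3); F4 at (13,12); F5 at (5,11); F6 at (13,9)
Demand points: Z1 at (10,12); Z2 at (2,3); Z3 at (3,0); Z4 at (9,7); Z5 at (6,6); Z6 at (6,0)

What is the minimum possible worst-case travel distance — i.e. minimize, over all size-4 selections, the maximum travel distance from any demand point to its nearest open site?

4

Open {F1, F2, F3, F4}.
  Farthest demand point is Z2 at travel distance 4 (to F3); all others are ≤ 4.
With {F1, F2, F3, F6} the worst case is 4.
With {F1, F3, F4, F5} the worst case is 4.
No size-4 selection achieves below 4.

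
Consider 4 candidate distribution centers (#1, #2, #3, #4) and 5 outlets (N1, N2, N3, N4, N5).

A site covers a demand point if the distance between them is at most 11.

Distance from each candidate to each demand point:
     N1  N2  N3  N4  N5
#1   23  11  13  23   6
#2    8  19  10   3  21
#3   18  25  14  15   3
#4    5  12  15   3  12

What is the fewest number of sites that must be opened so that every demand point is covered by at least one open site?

Coverage sets (demand points within 11 of each site):
  #1: {N2, N5}
  #2: {N1, N3, N4}
  #3: {N5}
  #4: {N1, N4}
No single site covers all 5 demand points.
But {#1, #2} covers everything, so the minimum is 2.

2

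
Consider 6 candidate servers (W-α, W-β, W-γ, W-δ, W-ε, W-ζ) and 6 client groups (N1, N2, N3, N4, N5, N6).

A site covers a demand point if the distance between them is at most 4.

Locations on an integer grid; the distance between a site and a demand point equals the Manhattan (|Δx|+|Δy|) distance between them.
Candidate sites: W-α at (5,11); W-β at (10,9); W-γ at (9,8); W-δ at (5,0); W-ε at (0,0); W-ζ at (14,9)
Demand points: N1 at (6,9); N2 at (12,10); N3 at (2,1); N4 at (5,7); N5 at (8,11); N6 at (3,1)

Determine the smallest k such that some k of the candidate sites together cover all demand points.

3

Coverage sets (demand points within 4 of each site):
  W-α: {N1, N4, N5}
  W-β: {N1, N2, N5}
  W-γ: {N1, N5}
  W-δ: {N3, N6}
  W-ε: {N3, N6}
  W-ζ: {N2}
No 2 sites suffice: every size-2 union leaves at least one demand point uncovered.
But {W-α, W-β, W-δ} covers everything, so the minimum is 3.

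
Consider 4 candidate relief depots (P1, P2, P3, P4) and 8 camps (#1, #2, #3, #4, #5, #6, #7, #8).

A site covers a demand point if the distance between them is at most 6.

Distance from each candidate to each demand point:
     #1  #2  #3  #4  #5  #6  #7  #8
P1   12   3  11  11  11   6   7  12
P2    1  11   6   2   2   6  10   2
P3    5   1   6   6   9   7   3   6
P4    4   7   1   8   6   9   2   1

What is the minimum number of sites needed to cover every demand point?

Coverage sets (demand points within 6 of each site):
  P1: {#2, #6}
  P2: {#1, #3, #4, #5, #6, #8}
  P3: {#1, #2, #3, #4, #7, #8}
  P4: {#1, #3, #5, #7, #8}
No single site covers all 8 demand points.
But {P2, P3} covers everything, so the minimum is 2.

2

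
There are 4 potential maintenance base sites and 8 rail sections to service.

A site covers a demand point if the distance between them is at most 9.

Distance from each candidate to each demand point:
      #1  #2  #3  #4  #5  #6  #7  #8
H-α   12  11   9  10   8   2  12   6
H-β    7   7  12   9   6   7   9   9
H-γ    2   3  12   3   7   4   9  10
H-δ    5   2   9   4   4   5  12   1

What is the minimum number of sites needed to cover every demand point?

2

Coverage sets (demand points within 9 of each site):
  H-α: {#3, #5, #6, #8}
  H-β: {#1, #2, #4, #5, #6, #7, #8}
  H-γ: {#1, #2, #4, #5, #6, #7}
  H-δ: {#1, #2, #3, #4, #5, #6, #8}
No single site covers all 8 demand points.
But {H-α, H-β} covers everything, so the minimum is 2.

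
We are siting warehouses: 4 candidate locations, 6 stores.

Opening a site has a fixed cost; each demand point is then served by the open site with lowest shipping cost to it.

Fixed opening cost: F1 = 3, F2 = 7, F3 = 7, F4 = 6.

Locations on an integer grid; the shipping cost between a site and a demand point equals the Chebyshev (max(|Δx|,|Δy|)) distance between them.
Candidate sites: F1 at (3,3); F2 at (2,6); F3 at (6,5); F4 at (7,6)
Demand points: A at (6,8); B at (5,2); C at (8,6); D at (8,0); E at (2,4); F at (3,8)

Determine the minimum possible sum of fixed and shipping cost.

24

Open {F1, F4}: assign each demand point to its cheapest open site.
  A→F4 2, B→F1 2, C→F4 1, D→F1 5, E→F1 1, F→F4 4
  shipping cost 15, fixed 9 → total 24.
Compare {F1}: shipping cost 23 + fixed 3 = 26.
Compare {F1, F3}: shipping cost 16 + fixed 10 = 26.
Compare {F3}: shipping cost 20 + fixed 7 = 27.
All other subsets cost ≥ 26. Minimum total cost: 24.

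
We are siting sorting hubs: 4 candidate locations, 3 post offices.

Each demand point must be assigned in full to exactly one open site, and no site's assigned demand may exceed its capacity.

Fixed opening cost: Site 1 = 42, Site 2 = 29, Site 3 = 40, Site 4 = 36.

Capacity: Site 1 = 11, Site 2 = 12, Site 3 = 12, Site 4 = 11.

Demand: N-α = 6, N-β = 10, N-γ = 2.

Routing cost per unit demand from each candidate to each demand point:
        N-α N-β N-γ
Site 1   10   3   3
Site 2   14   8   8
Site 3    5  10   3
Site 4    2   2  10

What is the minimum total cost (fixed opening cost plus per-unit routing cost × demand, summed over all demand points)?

132

Open {Site 3, Site 4}; cheapest assignment that respects the capacities:
  Site 3 (cap 12, load 8): N-α, N-γ — cost 6×5 + 2×3 = 36
  Site 4 (cap 11, load 10): N-β — cost 10×2 = 20
  Shipping 56, fixed 76 → total 132.
  Any other capacity-feasible assignment to {Site 3, Site 4} ships for at least 56.
Compare {Site 1, Site 4}: its best feasible assignment gives total 140.
Compare {Site 1, Site 3}: its best feasible assignment gives total 148.
Every other set of open sites that can feasibly serve all demand totals ≥ 140 even under its best assignment. Minimum: 132.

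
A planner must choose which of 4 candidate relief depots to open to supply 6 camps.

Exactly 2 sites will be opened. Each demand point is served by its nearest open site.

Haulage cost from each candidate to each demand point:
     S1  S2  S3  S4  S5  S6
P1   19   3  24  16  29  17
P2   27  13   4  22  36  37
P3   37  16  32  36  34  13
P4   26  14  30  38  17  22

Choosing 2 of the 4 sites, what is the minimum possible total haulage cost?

Open {P1, P2}.
  S1→P1 19, S2→P1 3, S3→P2 4, S4→P1 16, S5→P1 29, S6→P1 17  ⇒ total 88.
Compare {P1, P4}: total 96.
Compare {P1, P3}: total 104.
No size-2 selection does better; minimum is 88.

88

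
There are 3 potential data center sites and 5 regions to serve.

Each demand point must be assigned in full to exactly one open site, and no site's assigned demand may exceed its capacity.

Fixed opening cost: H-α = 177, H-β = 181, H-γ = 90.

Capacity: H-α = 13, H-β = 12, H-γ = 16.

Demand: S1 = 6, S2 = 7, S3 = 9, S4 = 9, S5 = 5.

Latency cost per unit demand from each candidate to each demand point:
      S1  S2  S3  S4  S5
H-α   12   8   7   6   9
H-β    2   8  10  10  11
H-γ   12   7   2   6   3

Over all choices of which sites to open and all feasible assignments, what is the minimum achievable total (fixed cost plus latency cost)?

Open {H-α, H-β, H-γ}; cheapest assignment that respects the capacities:
  H-α (cap 13, load 9): S4 — cost 9×6 = 54
  H-β (cap 12, load 11): S1, S5 — cost 6×2 + 5×11 = 67
  H-γ (cap 16, load 16): S2, S3 — cost 7×7 + 9×2 = 67
  Shipping 188, fixed 448 → total 636.
  Any other capacity-feasible assignment to {H-α, H-β, H-γ} ships for at least 188.
Total demand is 36 and no other set of sites has combined capacity ≥ 36, so {H-α, H-β, H-γ} is the only feasible choice of open sites. Minimum: 636.

636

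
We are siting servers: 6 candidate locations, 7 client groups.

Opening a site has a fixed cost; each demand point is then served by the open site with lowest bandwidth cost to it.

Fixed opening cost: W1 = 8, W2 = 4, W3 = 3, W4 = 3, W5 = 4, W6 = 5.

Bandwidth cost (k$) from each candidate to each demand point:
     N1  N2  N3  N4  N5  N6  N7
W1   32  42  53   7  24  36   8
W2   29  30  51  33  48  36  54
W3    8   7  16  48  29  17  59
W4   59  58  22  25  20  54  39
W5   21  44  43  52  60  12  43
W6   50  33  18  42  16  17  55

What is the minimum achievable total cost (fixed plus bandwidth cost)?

Open {W1, W3, W5, W6}: assign each demand point to its cheapest open site.
  N1→W3 8, N2→W3 7, N3→W3 16, N4→W1 7, N5→W6 16, N6→W5 12, N7→W1 8
  bandwidth cost 74, fixed 20 → total 94.
Compare {W1, W3, W6}: bandwidth cost 79 + fixed 16 = 95.
Compare {W1, W3, W4, W5}: bandwidth cost 78 + fixed 18 = 96.
Compare {W1, W3, W4}: bandwidth cost 83 + fixed 14 = 97.
All other subsets cost ≥ 95. Minimum total cost: 94.

94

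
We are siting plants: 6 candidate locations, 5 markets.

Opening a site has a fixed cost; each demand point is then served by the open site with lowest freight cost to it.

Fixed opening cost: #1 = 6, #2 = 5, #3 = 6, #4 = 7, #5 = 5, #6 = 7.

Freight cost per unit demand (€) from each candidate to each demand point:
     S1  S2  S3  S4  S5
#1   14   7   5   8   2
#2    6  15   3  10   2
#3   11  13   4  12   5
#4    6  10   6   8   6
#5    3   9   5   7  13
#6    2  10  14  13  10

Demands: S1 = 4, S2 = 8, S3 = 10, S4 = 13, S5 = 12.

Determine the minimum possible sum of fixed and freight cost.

Open {#1, #2, #5}: assign each demand point to its cheapest open site.
  S1→#5 4×3=12, S2→#1 8×7=56, S3→#2 10×3=30, S4→#5 13×7=91, S5→#1 12×2=24
  freight cost 213, fixed 16 → total 229.
Compare {#1, #2, #5, #6}: freight cost 209 + fixed 23 = 232.
Compare {#1, #2, #3, #5}: freight cost 213 + fixed 22 = 235.
Compare {#1, #2, #4, #5}: freight cost 213 + fixed 23 = 236.
All other subsets cost ≥ 232. Minimum total cost: 229.

229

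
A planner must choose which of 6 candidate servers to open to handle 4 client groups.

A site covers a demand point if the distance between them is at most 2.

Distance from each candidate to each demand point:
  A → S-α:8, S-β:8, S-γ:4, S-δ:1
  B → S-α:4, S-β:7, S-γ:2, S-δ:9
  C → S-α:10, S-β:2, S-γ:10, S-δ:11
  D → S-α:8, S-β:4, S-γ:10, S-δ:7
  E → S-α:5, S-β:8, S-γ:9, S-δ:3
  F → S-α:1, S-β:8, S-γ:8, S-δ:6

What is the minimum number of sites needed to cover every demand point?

Coverage sets (demand points within 2 of each site):
  A: {S-δ}
  B: {S-γ}
  C: {S-β}
  D: {}
  E: {}
  F: {S-α}
No 3 sites suffice: every size-3 union leaves at least one demand point uncovered.
But {A, B, C, F} covers everything, so the minimum is 4.

4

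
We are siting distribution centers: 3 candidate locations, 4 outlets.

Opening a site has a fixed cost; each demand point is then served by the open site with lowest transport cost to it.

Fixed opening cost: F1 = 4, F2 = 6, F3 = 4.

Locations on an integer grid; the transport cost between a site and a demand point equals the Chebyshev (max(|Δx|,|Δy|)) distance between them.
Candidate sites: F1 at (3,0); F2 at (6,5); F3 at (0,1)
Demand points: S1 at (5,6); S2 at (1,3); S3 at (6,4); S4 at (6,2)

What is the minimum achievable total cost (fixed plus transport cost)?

16

Open {F2}: assign each demand point to its cheapest open site.
  S1→F2 1, S2→F2 5, S3→F2 1, S4→F2 3
  transport cost 10, fixed 6 → total 16.
Compare {F2, F3}: transport cost 7 + fixed 10 = 17.
Compare {F1, F2}: transport cost 8 + fixed 10 = 18.
Compare {F1}: transport cost 16 + fixed 4 = 20.
All other subsets cost ≥ 17. Minimum total cost: 16.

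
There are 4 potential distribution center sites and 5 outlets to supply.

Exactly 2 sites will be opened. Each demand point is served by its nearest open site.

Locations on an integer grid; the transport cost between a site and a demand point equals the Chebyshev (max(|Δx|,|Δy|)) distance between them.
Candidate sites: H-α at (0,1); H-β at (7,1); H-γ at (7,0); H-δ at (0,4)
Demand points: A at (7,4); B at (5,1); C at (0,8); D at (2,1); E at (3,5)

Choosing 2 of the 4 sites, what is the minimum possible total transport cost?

15

Open {H-β, H-δ}.
  A→H-β 3, B→H-β 2, C→H-δ 4, D→H-δ 3, E→H-δ 3  ⇒ total 15.
Compare {H-γ, H-δ}: total 16.
Compare {H-α, H-β}: total 18.
No size-2 selection does better; minimum is 15.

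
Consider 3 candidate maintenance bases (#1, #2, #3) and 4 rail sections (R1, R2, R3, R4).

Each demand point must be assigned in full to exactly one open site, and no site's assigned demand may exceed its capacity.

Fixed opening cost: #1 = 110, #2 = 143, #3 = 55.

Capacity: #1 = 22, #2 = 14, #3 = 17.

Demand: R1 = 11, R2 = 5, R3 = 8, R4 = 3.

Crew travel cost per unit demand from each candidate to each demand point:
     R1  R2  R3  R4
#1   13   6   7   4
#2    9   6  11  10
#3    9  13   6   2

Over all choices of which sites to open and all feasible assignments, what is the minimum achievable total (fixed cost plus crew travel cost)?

356

Open {#1, #3}; cheapest assignment that respects the capacities:
  #1 (cap 22, load 13): R2, R3 — cost 5×6 + 8×7 = 86
  #3 (cap 17, load 14): R1, R4 — cost 11×9 + 3×2 = 105
  Shipping 191, fixed 165 → total 356.
  Any other capacity-feasible assignment to {#1, #3} ships for at least 191.
Compare {#2, #3}: its best feasible assignment gives total 416.
Compare {#1, #2}: its best feasible assignment gives total 450.
Every other set of open sites that can feasibly serve all demand totals ≥ 416 even under its best assignment. Minimum: 356.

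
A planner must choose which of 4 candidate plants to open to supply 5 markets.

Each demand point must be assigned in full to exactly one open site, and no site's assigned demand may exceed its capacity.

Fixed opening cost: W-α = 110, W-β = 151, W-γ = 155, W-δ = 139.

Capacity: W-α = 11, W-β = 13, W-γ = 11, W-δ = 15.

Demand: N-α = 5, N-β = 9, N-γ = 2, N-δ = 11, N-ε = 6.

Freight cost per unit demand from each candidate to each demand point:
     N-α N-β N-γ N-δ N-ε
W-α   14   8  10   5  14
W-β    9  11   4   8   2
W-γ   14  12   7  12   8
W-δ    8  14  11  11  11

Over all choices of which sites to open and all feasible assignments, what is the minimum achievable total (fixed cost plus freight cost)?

Open {W-α, W-β, W-δ}; cheapest assignment that respects the capacities:
  W-α (cap 11, load 11): N-δ — cost 11×5 = 55
  W-β (cap 13, load 8): N-γ, N-ε — cost 2×4 + 6×2 = 20
  W-δ (cap 15, load 14): N-α, N-β — cost 5×8 + 9×14 = 166
  Shipping 241, fixed 400 → total 641.
  Any other capacity-feasible assignment to {W-α, W-β, W-δ} ships for at least 241.
Compare {W-α, W-β, W-γ}: its best feasible assignment gives total 644.
Compare {W-α, W-γ, W-δ}: its best feasible assignment gives total 687.
Every other set of open sites that can feasibly serve all demand totals ≥ 644 even under its best assignment. Minimum: 641.

641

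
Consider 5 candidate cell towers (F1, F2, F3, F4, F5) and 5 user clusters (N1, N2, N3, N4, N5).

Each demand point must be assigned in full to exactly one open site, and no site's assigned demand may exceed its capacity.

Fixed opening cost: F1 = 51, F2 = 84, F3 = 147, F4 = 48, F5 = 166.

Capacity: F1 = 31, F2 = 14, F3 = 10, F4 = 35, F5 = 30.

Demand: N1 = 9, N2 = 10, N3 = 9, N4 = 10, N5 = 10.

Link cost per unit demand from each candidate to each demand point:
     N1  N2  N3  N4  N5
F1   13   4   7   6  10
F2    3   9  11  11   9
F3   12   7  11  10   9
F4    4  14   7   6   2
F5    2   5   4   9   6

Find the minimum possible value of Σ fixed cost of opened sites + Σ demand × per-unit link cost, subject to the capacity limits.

318

Open {F1, F4}; cheapest assignment that respects the capacities:
  F1 (cap 31, load 29): N2, N3, N4 — cost 10×4 + 9×7 + 10×6 = 163
  F4 (cap 35, load 19): N1, N5 — cost 9×4 + 10×2 = 56
  Shipping 219, fixed 99 → total 318.
  Any other capacity-feasible assignment to {F1, F4} ships for at least 219.
Compare {F1, F2, F4}: its best feasible assignment gives total 393.
Compare {F4, F5}: its best feasible assignment gives total 398.
Every other set of open sites that can feasibly serve all demand totals ≥ 393 even under its best assignment. Minimum: 318.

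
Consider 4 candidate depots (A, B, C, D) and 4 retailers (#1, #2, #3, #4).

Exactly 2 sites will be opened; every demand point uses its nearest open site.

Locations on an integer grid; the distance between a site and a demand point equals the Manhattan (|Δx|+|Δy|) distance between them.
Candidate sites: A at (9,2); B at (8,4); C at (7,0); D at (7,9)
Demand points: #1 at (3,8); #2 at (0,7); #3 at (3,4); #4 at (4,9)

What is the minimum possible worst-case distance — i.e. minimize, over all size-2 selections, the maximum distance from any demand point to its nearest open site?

Open {A, D}.
  Farthest demand point is #2 at distance 9 (to D); all others are ≤ 9.
With {B, D} the worst case is 9.
With {C, D} the worst case is 9.
No size-2 selection achieves below 9.

9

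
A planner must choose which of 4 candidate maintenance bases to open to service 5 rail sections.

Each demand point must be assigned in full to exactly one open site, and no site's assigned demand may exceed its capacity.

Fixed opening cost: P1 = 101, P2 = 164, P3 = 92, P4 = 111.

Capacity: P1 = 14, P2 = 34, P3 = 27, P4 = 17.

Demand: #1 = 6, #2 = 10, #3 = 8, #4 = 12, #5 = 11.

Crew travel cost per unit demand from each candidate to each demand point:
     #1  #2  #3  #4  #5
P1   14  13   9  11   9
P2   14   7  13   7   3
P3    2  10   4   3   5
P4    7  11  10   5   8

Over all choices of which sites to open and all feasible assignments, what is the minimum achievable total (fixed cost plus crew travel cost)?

439

Open {P2, P3}; cheapest assignment that respects the capacities:
  P2 (cap 34, load 21): #2, #5 — cost 10×7 + 11×3 = 103
  P3 (cap 27, load 26): #1, #3, #4 — cost 6×2 + 8×4 + 12×3 = 80
  Shipping 183, fixed 256 → total 439.
  Any other capacity-feasible assignment to {P2, P3} ships for at least 183.
Compare {P1, P2, P3}: its best feasible assignment gives total 540.
Compare {P2, P3, P4}: its best feasible assignment gives total 550.
Every other set of open sites that can feasibly serve all demand totals ≥ 540 even under its best assignment. Minimum: 439.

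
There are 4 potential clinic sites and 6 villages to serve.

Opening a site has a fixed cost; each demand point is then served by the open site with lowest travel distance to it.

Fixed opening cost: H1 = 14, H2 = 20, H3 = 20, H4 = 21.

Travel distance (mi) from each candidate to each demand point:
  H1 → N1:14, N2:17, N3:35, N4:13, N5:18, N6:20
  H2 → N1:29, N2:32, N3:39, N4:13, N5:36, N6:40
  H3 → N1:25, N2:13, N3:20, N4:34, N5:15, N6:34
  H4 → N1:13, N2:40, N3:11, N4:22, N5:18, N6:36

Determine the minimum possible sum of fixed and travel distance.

Open {H1, H4}: assign each demand point to its cheapest open site.
  N1→H4 13, N2→H1 17, N3→H4 11, N4→H1 13, N5→H1 18, N6→H1 20
  travel distance 92, fixed 35 → total 127.
Compare {H1, H3}: travel distance 95 + fixed 34 = 129.
Compare {H1}: travel distance 117 + fixed 14 = 131.
Compare {H1, H3, H4}: travel distance 85 + fixed 55 = 140.
All other subsets cost ≥ 129. Minimum total cost: 127.

127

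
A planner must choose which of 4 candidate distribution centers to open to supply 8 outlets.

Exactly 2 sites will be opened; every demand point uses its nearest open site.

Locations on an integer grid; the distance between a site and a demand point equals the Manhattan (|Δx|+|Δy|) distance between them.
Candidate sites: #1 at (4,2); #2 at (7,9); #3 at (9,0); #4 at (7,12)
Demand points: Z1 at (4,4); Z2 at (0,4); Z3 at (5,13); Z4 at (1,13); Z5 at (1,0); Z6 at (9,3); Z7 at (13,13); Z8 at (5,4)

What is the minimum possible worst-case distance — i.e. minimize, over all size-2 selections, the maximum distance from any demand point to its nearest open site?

Open {#1, #4}.
  Farthest demand point is Z4 at distance 7 (to #4); all others are ≤ 7.
With {#1, #2} the worst case is 10.
With {#2, #3} the worst case is 12.
No size-2 selection achieves below 7.

7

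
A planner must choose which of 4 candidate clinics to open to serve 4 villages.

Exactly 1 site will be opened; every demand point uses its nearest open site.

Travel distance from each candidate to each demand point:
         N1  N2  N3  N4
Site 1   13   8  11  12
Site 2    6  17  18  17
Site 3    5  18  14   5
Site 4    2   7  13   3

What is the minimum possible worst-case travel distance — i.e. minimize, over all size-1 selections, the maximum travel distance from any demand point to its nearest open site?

Open {Site 1}.
  Farthest demand point is N1 at travel distance 13 (to Site 1); all others are ≤ 13.
With {Site 4} the worst case is 13.
With {Site 2} the worst case is 18.
No size-1 selection achieves below 13.

13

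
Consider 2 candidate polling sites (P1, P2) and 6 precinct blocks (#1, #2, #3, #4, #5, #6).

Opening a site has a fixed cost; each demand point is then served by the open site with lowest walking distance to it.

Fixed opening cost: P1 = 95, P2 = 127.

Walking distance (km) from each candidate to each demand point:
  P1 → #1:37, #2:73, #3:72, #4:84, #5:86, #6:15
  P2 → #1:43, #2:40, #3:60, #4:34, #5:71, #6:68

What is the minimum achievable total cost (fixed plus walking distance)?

Open {P2}: assign each demand point to its cheapest open site.
  #1→P2 43, #2→P2 40, #3→P2 60, #4→P2 34, #5→P2 71, #6→P2 68
  walking distance 316, fixed 127 → total 443.
Compare {P1}: walking distance 367 + fixed 95 = 462.
Compare {P1, P2}: walking distance 257 + fixed 222 = 479.

443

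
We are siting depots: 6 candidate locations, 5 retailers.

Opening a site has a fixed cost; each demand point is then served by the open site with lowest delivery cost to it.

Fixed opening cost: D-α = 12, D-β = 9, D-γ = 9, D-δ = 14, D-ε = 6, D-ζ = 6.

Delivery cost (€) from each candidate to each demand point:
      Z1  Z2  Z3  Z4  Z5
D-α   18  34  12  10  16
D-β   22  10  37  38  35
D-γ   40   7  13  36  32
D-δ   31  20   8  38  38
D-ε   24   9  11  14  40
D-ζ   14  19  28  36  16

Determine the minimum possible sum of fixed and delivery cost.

76

Open {D-ε, D-ζ}: assign each demand point to its cheapest open site.
  Z1→D-ζ 14, Z2→D-ε 9, Z3→D-ε 11, Z4→D-ε 14, Z5→D-ζ 16
  delivery cost 64, fixed 12 → total 76.
Compare {D-α, D-ε}: delivery cost 64 + fixed 18 = 82.
Compare {D-γ, D-ε, D-ζ}: delivery cost 62 + fixed 21 = 83.
Compare {D-α, D-γ}: delivery cost 63 + fixed 21 = 84.
All other subsets cost ≥ 82. Minimum total cost: 76.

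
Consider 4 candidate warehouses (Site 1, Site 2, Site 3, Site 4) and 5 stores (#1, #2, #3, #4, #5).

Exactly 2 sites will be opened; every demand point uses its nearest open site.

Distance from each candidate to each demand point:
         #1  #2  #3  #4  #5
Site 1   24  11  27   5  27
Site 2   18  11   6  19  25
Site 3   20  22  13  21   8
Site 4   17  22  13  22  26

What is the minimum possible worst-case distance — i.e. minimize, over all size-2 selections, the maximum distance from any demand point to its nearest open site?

19

Open {Site 2, Site 3}.
  Farthest demand point is #4 at distance 19 (to Site 2); all others are ≤ 19.
With {Site 1, Site 3} the worst case is 20.
With {Site 3, Site 4} the worst case is 22.
No size-2 selection achieves below 19.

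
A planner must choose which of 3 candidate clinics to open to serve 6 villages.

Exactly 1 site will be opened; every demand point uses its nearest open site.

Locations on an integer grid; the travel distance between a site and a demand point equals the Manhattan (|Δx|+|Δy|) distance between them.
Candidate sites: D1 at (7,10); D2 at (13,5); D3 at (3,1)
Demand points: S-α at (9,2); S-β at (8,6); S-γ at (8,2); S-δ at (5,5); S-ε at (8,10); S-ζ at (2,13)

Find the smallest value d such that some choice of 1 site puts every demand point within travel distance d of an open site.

10

Open {D1}.
  Farthest demand point is S-α at travel distance 10 (to D1); all others are ≤ 10.
With {D3} the worst case is 14.
With {D2} the worst case is 19.
No size-1 selection achieves below 10.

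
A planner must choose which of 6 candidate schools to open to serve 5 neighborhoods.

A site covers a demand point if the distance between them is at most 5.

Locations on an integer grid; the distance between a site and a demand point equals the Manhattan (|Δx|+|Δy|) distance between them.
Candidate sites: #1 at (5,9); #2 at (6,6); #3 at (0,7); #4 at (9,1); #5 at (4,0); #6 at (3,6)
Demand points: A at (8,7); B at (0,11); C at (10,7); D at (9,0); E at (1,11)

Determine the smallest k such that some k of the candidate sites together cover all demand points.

Coverage sets (demand points within 5 of each site):
  #1: {A}
  #2: {A, C}
  #3: {B, E}
  #4: {D}
  #5: {D}
  #6: {}
No 2 sites suffice: every size-2 union leaves at least one demand point uncovered.
But {#2, #3, #4} covers everything, so the minimum is 3.

3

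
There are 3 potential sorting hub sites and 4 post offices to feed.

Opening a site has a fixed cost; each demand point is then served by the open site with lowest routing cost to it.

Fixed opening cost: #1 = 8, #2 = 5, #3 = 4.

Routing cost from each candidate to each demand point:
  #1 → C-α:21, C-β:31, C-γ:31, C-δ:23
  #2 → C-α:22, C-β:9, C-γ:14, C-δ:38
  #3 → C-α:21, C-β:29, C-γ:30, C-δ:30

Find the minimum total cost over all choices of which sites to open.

Open {#1, #2}: assign each demand point to its cheapest open site.
  C-α→#1 21, C-β→#2 9, C-γ→#2 14, C-δ→#1 23
  routing cost 67, fixed 13 → total 80.
Compare {#2, #3}: routing cost 74 + fixed 9 = 83.
Compare {#1, #2, #3}: routing cost 67 + fixed 17 = 84.
Compare {#2}: routing cost 83 + fixed 5 = 88.
All other subsets cost ≥ 83. Minimum total cost: 80.

80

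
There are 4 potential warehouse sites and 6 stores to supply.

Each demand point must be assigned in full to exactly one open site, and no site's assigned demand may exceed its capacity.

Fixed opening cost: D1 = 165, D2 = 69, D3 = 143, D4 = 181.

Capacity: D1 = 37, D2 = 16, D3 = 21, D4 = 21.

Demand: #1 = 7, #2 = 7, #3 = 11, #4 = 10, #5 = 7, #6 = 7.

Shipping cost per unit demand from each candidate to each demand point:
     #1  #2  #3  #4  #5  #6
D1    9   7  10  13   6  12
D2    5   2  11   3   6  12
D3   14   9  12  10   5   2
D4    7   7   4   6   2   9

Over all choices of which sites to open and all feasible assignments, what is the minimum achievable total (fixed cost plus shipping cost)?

595

Open {D2, D3, D4}; cheapest assignment that respects the capacities:
  D2 (cap 16, load 14): #1, #2 — cost 7×5 + 7×2 = 49
  D3 (cap 21, load 14): #5, #6 — cost 7×5 + 7×2 = 49
  D4 (cap 21, load 21): #3, #4 — cost 11×4 + 10×6 = 104
  Shipping 202, fixed 393 → total 595.
  Any other capacity-feasible assignment to {D2, D3, D4} ships for at least 202.
Compare {D1, D2}: its best feasible assignment gives total 649.
Compare {D1, D2, D3}: its best feasible assignment gives total 678.
Every other set of open sites that can feasibly serve all demand totals ≥ 649 even under its best assignment. Minimum: 595.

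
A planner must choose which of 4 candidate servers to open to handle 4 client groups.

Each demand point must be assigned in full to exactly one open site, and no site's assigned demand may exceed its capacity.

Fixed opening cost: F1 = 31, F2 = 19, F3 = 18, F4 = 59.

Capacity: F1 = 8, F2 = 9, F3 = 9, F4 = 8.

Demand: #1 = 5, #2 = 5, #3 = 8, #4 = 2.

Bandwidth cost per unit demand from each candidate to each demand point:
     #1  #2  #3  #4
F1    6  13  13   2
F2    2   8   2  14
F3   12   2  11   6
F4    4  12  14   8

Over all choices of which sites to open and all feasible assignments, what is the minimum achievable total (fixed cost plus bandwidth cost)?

128

Open {F1, F2, F3}; cheapest assignment that respects the capacities:
  F1 (cap 8, load 7): #1, #4 — cost 5×6 + 2×2 = 34
  F2 (cap 9, load 8): #3 — cost 8×2 = 16
  F3 (cap 9, load 5): #2 — cost 5×2 = 10
  Shipping 60, fixed 68 → total 128.
  Any other capacity-feasible assignment to {F1, F2, F3} ships for at least 60.
Compare {F2, F3, F4}: its best feasible assignment gives total 154.
Compare {F1, F2, F3, F4}: its best feasible assignment gives total 177.
Every other set of open sites that can feasibly serve all demand totals ≥ 154 even under its best assignment. Minimum: 128.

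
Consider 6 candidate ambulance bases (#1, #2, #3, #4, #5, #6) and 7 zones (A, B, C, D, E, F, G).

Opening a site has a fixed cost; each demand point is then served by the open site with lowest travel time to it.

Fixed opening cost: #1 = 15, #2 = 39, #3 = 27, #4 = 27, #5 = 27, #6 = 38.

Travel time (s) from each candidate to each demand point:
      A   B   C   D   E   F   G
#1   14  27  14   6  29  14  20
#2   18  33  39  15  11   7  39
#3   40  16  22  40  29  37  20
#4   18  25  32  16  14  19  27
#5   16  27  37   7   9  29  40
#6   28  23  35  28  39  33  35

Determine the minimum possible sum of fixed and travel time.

139

Open {#1}: assign each demand point to its cheapest open site.
  A→#1 14, B→#1 27, C→#1 14, D→#1 6, E→#1 29, F→#1 14, G→#1 20
  travel time 124, fixed 15 → total 139.
Compare {#1, #5}: travel time 104 + fixed 42 = 146.
Compare {#1, #4}: travel time 107 + fixed 42 = 149.
Compare {#1, #2}: travel time 99 + fixed 54 = 153.
All other subsets cost ≥ 146. Minimum total cost: 139.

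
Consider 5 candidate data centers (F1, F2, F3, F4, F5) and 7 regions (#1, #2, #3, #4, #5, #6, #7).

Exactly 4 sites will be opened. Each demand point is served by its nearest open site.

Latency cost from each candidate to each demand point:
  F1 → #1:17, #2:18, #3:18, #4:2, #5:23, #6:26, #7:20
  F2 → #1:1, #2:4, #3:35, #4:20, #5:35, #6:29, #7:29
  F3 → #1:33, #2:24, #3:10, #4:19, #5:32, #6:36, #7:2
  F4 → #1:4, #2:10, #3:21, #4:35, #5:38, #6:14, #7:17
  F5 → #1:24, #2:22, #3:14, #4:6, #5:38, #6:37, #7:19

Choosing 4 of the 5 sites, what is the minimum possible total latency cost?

56

Open {F1, F2, F3, F4}.
  #1→F2 1, #2→F2 4, #3→F3 10, #4→F1 2, #5→F1 23, #6→F4 14, #7→F3 2  ⇒ total 56.
Compare {F1, F3, F4, F5}: total 65.
Compare {F1, F2, F3, F5}: total 68.
No size-4 selection does better; minimum is 56.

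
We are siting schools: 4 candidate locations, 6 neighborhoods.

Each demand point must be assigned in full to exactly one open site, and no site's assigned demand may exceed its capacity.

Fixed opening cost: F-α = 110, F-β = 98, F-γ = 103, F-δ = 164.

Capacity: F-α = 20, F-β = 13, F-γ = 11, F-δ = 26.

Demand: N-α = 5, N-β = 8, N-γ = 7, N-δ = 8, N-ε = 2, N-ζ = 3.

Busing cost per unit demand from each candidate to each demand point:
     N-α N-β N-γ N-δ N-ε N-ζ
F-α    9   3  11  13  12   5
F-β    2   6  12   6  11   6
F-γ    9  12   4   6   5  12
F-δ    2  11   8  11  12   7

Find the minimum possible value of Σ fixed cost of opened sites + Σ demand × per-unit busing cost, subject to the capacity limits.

406

Open {F-α, F-β}; cheapest assignment that respects the capacities:
  F-α (cap 20, load 20): N-β, N-γ, N-ε, N-ζ — cost 8×3 + 7×11 + 2×12 + 3×5 = 140
  F-β (cap 13, load 13): N-α, N-δ — cost 5×2 + 8×6 = 58
  Shipping 198, fixed 208 → total 406.
  Any other capacity-feasible assignment to {F-α, F-β} ships for at least 198.
Compare {F-α, F-β, F-γ}: its best feasible assignment gives total 446.
Compare {F-α, F-δ}: its best feasible assignment gives total 491.
Every other set of open sites that can feasibly serve all demand totals ≥ 446 even under its best assignment. Minimum: 406.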